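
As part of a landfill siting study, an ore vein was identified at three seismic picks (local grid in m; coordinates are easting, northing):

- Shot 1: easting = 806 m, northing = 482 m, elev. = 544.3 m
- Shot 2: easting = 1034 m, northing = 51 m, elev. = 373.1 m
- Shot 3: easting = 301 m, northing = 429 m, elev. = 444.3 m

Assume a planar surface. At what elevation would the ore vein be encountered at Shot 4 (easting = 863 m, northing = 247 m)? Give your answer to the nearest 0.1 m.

Let the plane be z = a·easting + b·northing + c.
Shot 2−Shot 1: 228a − 431b = −171.2;  Shot 3−Shot 1: −505a − 53b = −100.
Solving gives a = 0.148109, b = 0.475566.
Then c = 544.3 − a·806 − b·482 = 195.70.
At (863, 247): z = 127.8 + 117.5 + 195.70 = 441.0 m.

441.0 m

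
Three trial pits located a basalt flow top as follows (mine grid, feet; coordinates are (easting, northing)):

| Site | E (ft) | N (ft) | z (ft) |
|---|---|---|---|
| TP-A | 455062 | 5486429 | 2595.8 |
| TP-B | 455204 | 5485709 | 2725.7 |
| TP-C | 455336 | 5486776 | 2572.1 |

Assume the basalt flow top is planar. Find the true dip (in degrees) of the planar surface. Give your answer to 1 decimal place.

Let the plane be z = a·E + b·N + c.
TP-B−TP-A: 142a − 720b = 129.9;  TP-C−TP-A: 274a + 347b = −23.7.
Solving gives a = 0.11361, b = −0.15801.
Gradient magnitude |∇z| = √(a² + b²) = √(0.01291 + 0.02497) = 0.19461.
True dip = arctan(0.19461) = 11.0°, dipping toward NW (azimuth ≈ 324°).

11.0°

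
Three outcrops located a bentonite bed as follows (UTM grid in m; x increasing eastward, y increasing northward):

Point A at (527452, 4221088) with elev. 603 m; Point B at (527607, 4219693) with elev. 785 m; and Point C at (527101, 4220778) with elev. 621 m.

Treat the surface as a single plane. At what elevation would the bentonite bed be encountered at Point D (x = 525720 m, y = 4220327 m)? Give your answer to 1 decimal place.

596.5 m

Let the plane be z = a·x + b·y + c.
Point B−Point A: 155a − 1395b = 182;  Point C−Point A: −351a − 310b = 18.
Solving gives a = 0.058230037, b = −0.123995946.
Then c = 603 − a·527452 − b·4221088 = 493287.25.
At (525720, 4220327): z = 30612.7 − 523303.4 + 493287.25 = 596.5 m.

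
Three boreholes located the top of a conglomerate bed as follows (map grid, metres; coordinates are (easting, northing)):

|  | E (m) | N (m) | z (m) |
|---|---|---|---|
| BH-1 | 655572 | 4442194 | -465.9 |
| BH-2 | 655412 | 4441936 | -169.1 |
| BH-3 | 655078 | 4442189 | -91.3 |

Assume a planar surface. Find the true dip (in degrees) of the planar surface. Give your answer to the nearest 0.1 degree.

Two edge vectors: BH-1→BH-2 = (-160, -258, 296.8), BH-1→BH-3 = (-494, -5, 374.6).
Normal n = (BH-1→BH-2) × (BH-1→BH-3) = (-95162.8, -86683.2, -126652).
So ∂z/∂E = −n_x/n_z = −0.75137 and ∂z/∂N = −n_y/n_z = −0.68442.
Gradient magnitude |∇z| = √(a² + b²) = √(0.56456 + 0.46843) = 1.01636.
True dip = arctan(1.01636) = 45.5°, dipping toward NE (azimuth ≈ 048°).

45.5°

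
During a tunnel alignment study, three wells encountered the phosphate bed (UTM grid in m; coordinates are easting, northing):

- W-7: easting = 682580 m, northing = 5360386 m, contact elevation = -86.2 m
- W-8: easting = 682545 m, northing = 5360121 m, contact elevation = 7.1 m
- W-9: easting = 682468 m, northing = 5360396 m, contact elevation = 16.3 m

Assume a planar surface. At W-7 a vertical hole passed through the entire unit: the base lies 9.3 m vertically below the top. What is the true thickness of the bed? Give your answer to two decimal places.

6.70 m

Let the plane be z = a·easting + b·northing + c.
W-8−W-7: −35a − 265b = 93.3;  W-9−W-7: −112a + 10b = 102.5.
Solving gives a = −0.93558, b = −0.22851.
|∇z| = √(a²+b²) = 0.96308, so dip δ = arctan(0.96308) = 43.92°.
True thickness = vertical thickness × cos δ = 9.3 × cos 43.92° = 6.70 m.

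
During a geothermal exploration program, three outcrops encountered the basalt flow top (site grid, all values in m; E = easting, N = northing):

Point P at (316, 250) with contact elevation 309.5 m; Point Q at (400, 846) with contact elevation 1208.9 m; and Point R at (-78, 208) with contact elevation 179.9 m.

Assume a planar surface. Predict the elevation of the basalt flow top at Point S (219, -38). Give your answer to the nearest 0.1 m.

-134.7 m

Let the plane be z = a·E + b·N + c.
Point Q−Point P: 84a + 596b = 899.4;  Point R−Point P: −394a − 42b = −129.6.
Solving gives a = 0.17063, b = 1.48501.
Then c = 309.5 − a·316 − b·250 = −115.67.
At (219, -38): z = 37.4 − 56.4 − 115.67 = -134.7 m.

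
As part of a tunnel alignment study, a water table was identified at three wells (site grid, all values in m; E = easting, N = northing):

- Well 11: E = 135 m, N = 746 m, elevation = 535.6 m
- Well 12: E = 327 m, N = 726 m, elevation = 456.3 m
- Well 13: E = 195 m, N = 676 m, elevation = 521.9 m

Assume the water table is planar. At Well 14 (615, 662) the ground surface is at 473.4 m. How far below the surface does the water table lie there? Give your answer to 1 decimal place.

130.1 m

Two edge vectors: Well 11→Well 12 = (192, -20, -79.3), Well 11→Well 13 = (60, -70, -13.7).
Normal n = (Well 11→Well 12) × (Well 11→Well 13) = (-5277, -2127.6, -12240).
So ∂z/∂E = −n_x/n_z = −0.43113 and ∂z/∂N = −n_y/n_z = −0.17382.
Intercept c from Well 11: 535.6 + 58.20 + 129.67 = 723.47.
At (615, 662): z_contact = −265.14 − 115.07 + 723.47 = 343.26 m.
Depth below ground = 473.4 − 343.26 = 130.1 m.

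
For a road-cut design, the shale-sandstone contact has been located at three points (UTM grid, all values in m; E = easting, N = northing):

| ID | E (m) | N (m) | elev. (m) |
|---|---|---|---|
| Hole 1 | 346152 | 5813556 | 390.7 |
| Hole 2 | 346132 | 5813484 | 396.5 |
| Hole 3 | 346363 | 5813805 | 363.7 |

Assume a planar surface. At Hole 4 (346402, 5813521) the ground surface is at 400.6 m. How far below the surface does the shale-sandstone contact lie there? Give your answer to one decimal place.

Two edge vectors: Hole 1→Hole 2 = (-20, -72, 5.8), Hole 1→Hole 3 = (211, 249, -27).
Normal n = (Hole 1→Hole 2) × (Hole 1→Hole 3) = (499.8, 683.8, 10212).
So ∂z/∂E = −n_x/n_z = −0.048942421 and ∂z/∂N = −n_y/n_z = −0.066960439.
Intercept c from Hole 1: 390.7 + 16941.52 + 389278.26 = 406610.48.
At (346402, 5813521): z_contact = −16953.75 − 389275.92 + 406610.48 = 380.81 m.
Depth below ground = 400.6 − 380.81 = 19.8 m.

19.8 m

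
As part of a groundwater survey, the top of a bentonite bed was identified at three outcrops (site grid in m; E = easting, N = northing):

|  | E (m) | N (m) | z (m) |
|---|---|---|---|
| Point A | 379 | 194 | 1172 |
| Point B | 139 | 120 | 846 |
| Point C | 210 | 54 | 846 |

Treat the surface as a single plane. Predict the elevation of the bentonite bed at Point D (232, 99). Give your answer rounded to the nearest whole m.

Two edge vectors: Point A→Point B = (-240, -74, -326), Point A→Point C = (-169, -140, -326).
Normal n = (Point A→Point B) × (Point A→Point C) = (-21516, -23146, 21094).
So ∂z/∂E = −n_x/n_z = 1.02001 and ∂z/∂N = −n_y/n_z = 1.09728.
Intercept c from Point A: 1172 − 386.58 − 212.87 = 572.55.
At (232, 99): z = 236.6 + 108.6 + 572.55 = 917.8 m.

918 m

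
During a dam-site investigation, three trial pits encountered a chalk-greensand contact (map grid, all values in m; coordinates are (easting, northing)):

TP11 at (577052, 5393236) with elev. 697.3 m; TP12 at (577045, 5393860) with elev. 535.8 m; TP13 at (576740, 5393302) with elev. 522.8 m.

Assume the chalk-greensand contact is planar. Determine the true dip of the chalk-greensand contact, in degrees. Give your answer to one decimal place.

29.5°

Let the plane be z = a·E + b·N + c.
TP12−TP11: −7a + 624b = −161.5;  TP13−TP11: −312a + 66b = −174.5.
Solving gives a = 0.50575, b = −0.25314.
Gradient magnitude |∇z| = √(a² + b²) = √(0.25578 + 0.06408) = 0.56556.
True dip = arctan(0.56556) = 29.5°, dipping toward WNW (azimuth ≈ 297°).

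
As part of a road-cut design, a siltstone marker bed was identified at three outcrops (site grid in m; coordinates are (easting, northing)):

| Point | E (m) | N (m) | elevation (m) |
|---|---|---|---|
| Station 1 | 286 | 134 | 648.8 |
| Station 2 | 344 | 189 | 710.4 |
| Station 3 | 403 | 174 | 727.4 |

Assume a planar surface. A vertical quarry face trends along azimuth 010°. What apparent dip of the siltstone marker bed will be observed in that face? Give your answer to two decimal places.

Let the plane be z = a·E + b·N + c.
Station 2−Station 1: 58a + 55b = 61.6;  Station 3−Station 1: 117a + 40b = 78.6.
Solving gives a = 0.45176, b = 0.64360.
Unit vector along 010° is (sin 10°, cos 10°) = (0.1736, 0.9848).
Slope in that direction = a·(0.1736) + b·(0.9848) = 0.71227.
Apparent dip = arctan|0.71227| = 35.46° (true dip is 38.2°, so apparent ≤ true as expected).

35.46°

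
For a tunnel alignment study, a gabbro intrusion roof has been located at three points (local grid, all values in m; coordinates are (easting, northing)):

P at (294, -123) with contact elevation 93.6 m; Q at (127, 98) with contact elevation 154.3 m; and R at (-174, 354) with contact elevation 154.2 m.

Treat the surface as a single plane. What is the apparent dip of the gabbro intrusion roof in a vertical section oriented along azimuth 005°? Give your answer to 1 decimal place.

39.5°

Two edge vectors: P→Q = (-167, 221, 60.7), P→R = (-468, 477, 60.6).
Normal n = (P→Q) × (P→R) = (-15561.3, -18287.4, 23769).
So ∂z/∂E = −n_x/n_z = 0.65469 and ∂z/∂N = −n_y/n_z = 0.76938.
Unit vector along 005° is (sin 5°, cos 5°) = (0.0872, 0.9962).
Slope in that direction = a·(0.0872) + b·(0.9962) = 0.82351.
Apparent dip = arctan|0.82351| = 39.5° (true dip is 45.3°, so apparent ≤ true as expected).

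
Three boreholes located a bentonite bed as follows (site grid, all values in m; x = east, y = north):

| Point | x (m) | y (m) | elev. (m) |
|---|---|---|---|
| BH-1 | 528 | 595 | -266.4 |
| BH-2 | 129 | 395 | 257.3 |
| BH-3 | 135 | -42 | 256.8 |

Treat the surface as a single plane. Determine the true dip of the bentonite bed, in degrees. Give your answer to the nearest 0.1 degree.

Two edge vectors: BH-1→BH-2 = (-399, -200, 523.7), BH-1→BH-3 = (-393, -637, 523.2).
Normal n = (BH-1→BH-2) × (BH-1→BH-3) = (228956.9, 2942.7, 175563).
So ∂z/∂x = −n_x/n_z = −1.30413 and ∂z/∂y = −n_y/n_z = −0.01676.
Gradient magnitude |∇z| = √(a² + b²) = √(1.70075 + 0.00028) = 1.30424.
True dip = arctan(1.30424) = 52.5°, dipping toward E (azimuth ≈ 089°).

52.5°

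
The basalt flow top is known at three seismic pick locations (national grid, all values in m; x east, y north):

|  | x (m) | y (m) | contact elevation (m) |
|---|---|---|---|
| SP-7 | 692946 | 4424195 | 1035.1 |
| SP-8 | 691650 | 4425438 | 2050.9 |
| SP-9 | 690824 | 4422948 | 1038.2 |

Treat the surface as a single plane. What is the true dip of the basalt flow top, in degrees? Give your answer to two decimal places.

Two edge vectors: SP-7→SP-8 = (-1296, 1243, 1015.8), SP-7→SP-9 = (-2122, -1247, 3.1).
Normal n = (SP-7→SP-8) × (SP-7→SP-9) = (1270555.9, -2151510, 4253758).
So ∂z/∂x = −n_x/n_z = −0.29869 and ∂z/∂y = −n_y/n_z = 0.50579.
Gradient magnitude |∇z| = √(a² + b²) = √(0.08922 + 0.25582) = 0.58740.
True dip = arctan(0.58740) = 30.43°, dipping toward SSE (azimuth ≈ 149°).

30.43°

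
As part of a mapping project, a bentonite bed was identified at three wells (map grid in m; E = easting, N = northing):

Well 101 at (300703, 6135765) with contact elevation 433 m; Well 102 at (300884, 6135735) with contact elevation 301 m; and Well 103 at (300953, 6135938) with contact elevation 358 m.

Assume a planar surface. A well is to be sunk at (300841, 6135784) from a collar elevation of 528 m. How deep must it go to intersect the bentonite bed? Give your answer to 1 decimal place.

174.7 m

Let the plane be z = a·E + b·N + c.
Well 102−Well 101: 181a − 30b = −132;  Well 103−Well 101: 250a + 173b = −75.
Solving gives a = −0.646329838, b = 0.500476644.
Then c = 433 − a·300703 − b·6135765 = −2876020.76.
At (300841, 6135784): z_contact = −194442.51 + 3070816.59 − 2876020.76 = 353.32 m.
Depth below ground = 528 − 353.32 = 174.7 m.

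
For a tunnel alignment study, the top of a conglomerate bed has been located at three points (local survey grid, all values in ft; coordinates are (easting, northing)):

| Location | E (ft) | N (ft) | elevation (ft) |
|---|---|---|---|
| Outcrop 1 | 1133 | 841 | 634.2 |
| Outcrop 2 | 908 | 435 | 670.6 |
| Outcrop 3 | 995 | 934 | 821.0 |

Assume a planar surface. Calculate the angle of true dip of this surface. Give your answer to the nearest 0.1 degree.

Let the plane be z = a·E + b·N + c.
Outcrop 2−Outcrop 1: −225a − 406b = 36.4;  Outcrop 3−Outcrop 1: −138a + 93b = 186.8.
Solving gives a = −1.02954, b = 0.48090.
Gradient magnitude |∇z| = √(a² + b²) = √(1.05995 + 0.23127) = 1.13632.
True dip = arctan(1.13632) = 48.7°, dipping toward ESE (azimuth ≈ 115°).

48.7°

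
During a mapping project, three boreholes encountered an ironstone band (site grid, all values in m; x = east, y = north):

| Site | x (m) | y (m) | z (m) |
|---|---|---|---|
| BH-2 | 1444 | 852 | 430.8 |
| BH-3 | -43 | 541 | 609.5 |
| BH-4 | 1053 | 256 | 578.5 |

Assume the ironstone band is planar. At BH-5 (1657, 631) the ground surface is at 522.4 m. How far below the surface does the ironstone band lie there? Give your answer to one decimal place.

65.2 m

Let the plane be z = a·x + b·y + c.
BH-3−BH-2: −1487a − 311b = 178.7;  BH-4−BH-2: −391a − 596b = 147.7.
Solving gives a = −0.079213, b = −0.195852.
Then c = 430.8 − a·1444 − b·852 = 712.05.
At (1657, 631): z_contact = −131.26 − 123.58 + 712.05 = 457.21 m.
Depth below ground = 522.4 − 457.21 = 65.2 m.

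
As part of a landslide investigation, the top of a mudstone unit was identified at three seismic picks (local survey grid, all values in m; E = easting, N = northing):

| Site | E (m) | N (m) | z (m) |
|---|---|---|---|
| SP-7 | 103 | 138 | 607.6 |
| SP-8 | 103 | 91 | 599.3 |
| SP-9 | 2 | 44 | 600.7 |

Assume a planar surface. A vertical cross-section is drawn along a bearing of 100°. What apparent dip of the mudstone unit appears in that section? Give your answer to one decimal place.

7.1°

Let the plane be z = a·E + b·N + c.
SP-8−SP-7: 0a − 47b = −8.3;  SP-9−SP-7: −101a − 94b = −6.9.
Solving gives a = −0.09604, b = 0.17660.
Unit vector along 100° is (sin 100°, cos 100°) = (0.9848, -0.1736).
Slope in that direction = a·(0.9848) + b·(-0.1736) = −0.12525.
Apparent dip = arctan|0.12525| = 7.1° (true dip is 11.4°, so apparent ≤ true as expected).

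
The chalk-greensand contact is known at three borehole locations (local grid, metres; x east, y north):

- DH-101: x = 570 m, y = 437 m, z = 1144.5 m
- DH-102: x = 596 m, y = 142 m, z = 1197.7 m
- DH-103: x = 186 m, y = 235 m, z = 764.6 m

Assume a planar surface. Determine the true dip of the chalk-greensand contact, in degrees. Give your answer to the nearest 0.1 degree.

46.1°

Two edge vectors: DH-101→DH-102 = (26, -295, 53.2), DH-101→DH-103 = (-384, -202, -379.9).
Normal n = (DH-101→DH-102) × (DH-101→DH-103) = (122816.9, -10551.4, -118532).
So ∂z/∂x = −n_x/n_z = 1.03615 and ∂z/∂y = −n_y/n_z = −0.08902.
Gradient magnitude |∇z| = √(a² + b²) = √(1.07361 + 0.00792) = 1.03997.
True dip = arctan(1.03997) = 46.1°, dipping toward W (azimuth ≈ 275°).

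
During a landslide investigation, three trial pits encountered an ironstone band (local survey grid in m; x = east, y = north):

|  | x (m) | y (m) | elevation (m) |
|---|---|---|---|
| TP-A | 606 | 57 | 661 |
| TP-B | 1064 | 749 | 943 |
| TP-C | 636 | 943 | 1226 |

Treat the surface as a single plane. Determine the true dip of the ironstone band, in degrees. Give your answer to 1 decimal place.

Two edge vectors: TP-A→TP-B = (458, 692, 282), TP-A→TP-C = (30, 886, 565).
Normal n = (TP-A→TP-B) × (TP-A→TP-C) = (141128, -250310, 385028).
So ∂z/∂x = −n_x/n_z = −0.36654 and ∂z/∂y = −n_y/n_z = 0.65011.
Gradient magnitude |∇z| = √(a² + b²) = √(0.13435 + 0.42264) = 0.74632.
True dip = arctan(0.74632) = 36.7°, dipping toward SSE (azimuth ≈ 151°).

36.7°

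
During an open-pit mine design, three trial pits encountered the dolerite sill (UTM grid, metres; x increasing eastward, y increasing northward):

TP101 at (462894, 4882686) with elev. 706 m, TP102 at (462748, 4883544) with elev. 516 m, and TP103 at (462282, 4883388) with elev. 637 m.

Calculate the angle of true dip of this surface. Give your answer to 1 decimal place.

17.0°

Two edge vectors: TP101→TP102 = (-146, 858, -190), TP101→TP103 = (-612, 702, -69).
Normal n = (TP101→TP102) × (TP101→TP103) = (74178, 106206, 422604).
So ∂z/∂x = −n_x/n_z = −0.17553 and ∂z/∂y = −n_y/n_z = −0.25131.
Gradient magnitude |∇z| = √(a² + b²) = √(0.03081 + 0.06316) = 0.30654.
True dip = arctan(0.30654) = 17.0°, dipping toward NE (azimuth ≈ 035°).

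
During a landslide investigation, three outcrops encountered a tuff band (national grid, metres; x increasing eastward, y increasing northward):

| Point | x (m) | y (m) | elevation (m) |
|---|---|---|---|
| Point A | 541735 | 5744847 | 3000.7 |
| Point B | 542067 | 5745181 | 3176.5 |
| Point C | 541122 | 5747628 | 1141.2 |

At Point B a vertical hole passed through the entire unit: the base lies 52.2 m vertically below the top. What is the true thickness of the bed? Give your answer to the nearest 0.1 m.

Two edge vectors: Point A→Point B = (332, 334, 175.8), Point A→Point C = (-613, 2781, -1859.5).
Normal n = (Point A→Point B) × (Point A→Point C) = (-1109972.8, 509588.6, 1128034).
So ∂z/∂x = −n_x/n_z = 0.98399 and ∂z/∂y = −n_y/n_z = −0.45175.
|∇z| = √(a²+b²) = 1.08273, so dip δ = arctan(1.08273) = 47.27°.
True thickness = vertical thickness × cos δ = 52.2 × cos 47.27° = 35.4 m.

35.4 m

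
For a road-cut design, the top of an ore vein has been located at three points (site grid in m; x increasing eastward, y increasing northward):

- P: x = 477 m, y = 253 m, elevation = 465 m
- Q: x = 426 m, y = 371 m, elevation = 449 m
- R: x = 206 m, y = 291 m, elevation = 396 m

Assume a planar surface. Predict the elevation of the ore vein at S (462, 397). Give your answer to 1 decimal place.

Two edge vectors: P→Q = (-51, 118, -16), P→R = (-271, 38, -69).
Normal n = (P→Q) × (P→R) = (-7534, 817, 30040).
So ∂z/∂x = −n_x/n_z = 0.25080 and ∂z/∂y = −n_y/n_z = −0.02720.
Intercept c from P: 465 − 119.63 + 6.88 = 352.25.
At (462, 397): z = 115.9 − 10.8 + 352.25 = 457.3 m.

457.3 m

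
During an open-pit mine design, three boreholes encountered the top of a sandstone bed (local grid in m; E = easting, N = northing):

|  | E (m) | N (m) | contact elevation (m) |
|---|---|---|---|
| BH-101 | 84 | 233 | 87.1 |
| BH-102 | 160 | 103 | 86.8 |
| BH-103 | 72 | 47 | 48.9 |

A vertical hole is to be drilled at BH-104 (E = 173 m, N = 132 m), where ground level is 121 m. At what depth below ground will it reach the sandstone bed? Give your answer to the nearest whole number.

25 m

Two edge vectors: BH-101→BH-102 = (76, -130, -0.3), BH-101→BH-103 = (-12, -186, -38.2).
Normal n = (BH-101→BH-102) × (BH-101→BH-103) = (4910.2, 2906.8, -15696).
So ∂z/∂E = −n_x/n_z = 0.31283 and ∂z/∂N = −n_y/n_z = 0.18519.
Intercept c from BH-101: 87.1 − 26.28 − 43.15 = 17.67.
At (173, 132): z_contact = 54.1 + 24.4 + 17.67 = 96.2 m.
Depth below ground = 121 − 96.2 = 25 m.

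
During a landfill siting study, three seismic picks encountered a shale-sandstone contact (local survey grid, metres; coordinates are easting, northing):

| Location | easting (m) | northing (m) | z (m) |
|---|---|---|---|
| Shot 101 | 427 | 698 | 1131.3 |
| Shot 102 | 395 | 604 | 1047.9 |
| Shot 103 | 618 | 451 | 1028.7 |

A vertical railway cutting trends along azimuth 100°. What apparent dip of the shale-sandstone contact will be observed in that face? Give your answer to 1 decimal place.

16.1°

Two edge vectors: Shot 101→Shot 102 = (-32, -94, -83.4), Shot 101→Shot 103 = (191, -247, -102.6).
Normal n = (Shot 101→Shot 102) × (Shot 101→Shot 103) = (-10955.4, -19212.6, 25858).
So ∂z/∂easting = −n_x/n_z = 0.42368 and ∂z/∂northing = −n_y/n_z = 0.74300.
Unit vector along 100° is (sin 100°, cos 100°) = (0.9848, -0.1736).
Slope in that direction = a·(0.9848) + b·(-0.1736) = 0.28822.
Apparent dip = arctan|0.28822| = 16.1° (true dip is 40.5°, so apparent ≤ true as expected).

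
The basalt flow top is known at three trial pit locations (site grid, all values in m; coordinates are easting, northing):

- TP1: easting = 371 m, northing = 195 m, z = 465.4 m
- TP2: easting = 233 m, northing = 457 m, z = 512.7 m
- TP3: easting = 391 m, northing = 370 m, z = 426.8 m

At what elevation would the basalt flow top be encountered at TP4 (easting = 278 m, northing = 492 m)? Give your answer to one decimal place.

479.3 m

Two edge vectors: TP1→TP2 = (-138, 262, 47.3), TP1→TP3 = (20, 175, -38.6).
Normal n = (TP1→TP2) × (TP1→TP3) = (-18390.7, -4380.8, -29390).
So ∂z/∂easting = −n_x/n_z = −0.62575 and ∂z/∂northing = −n_y/n_z = −0.14906.
Intercept c from TP1: 465.4 + 232.15 + 29.07 = 726.62.
At (278, 492): z = −174.0 − 73.3 + 726.62 = 479.3 m.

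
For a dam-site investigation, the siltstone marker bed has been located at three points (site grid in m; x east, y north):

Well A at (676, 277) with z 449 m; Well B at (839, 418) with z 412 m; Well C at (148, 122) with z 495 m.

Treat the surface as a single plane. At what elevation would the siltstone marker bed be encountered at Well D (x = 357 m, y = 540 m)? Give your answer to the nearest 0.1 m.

Let the plane be z = a·x + b·y + c.
Well B−Well A: 163a + 141b = −37;  Well C−Well A: −528a − 155b = 46.
Solving gives a = −0.01527, b = −0.24476.
Then c = 449 − a·676 − b·277 = 527.12.
At (357, 540): z = −5.5 − 132.2 + 527.12 = 389.5 m.

389.5 m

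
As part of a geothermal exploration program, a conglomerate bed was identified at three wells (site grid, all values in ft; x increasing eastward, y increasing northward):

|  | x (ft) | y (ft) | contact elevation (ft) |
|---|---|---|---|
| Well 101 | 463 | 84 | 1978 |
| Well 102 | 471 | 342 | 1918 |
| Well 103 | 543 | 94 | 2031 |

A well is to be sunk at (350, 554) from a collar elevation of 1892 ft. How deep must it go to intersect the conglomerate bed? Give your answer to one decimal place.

Two edge vectors: Well 101→Well 102 = (8, 258, -60), Well 101→Well 103 = (80, 10, 53).
Normal n = (Well 101→Well 102) × (Well 101→Well 103) = (14274, -5224, -20560).
So ∂z/∂x = −n_x/n_z = 0.69426 and ∂z/∂y = −n_y/n_z = −0.25409.
Intercept c from Well 101: 1978 − 321.44 + 21.34 = 1677.90.
At (350, 554): z_contact = 242.99 − 140.76 + 1677.90 = 1780.13 ft.
Depth below ground = 1892 − 1780.13 = 111.9 ft.

111.9 ft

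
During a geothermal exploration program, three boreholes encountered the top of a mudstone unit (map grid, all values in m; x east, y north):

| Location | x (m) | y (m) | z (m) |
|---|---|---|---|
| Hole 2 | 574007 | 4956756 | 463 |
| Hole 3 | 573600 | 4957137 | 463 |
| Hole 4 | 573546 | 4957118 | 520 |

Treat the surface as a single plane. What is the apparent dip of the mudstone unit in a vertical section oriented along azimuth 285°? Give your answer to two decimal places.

Two edge vectors: Hole 2→Hole 3 = (-407, 381, 0), Hole 2→Hole 4 = (-461, 362, 57).
Normal n = (Hole 2→Hole 3) × (Hole 2→Hole 4) = (21717, 23199, 28307).
So ∂z/∂x = −n_x/n_z = −0.76720 and ∂z/∂y = −n_y/n_z = −0.81955.
Unit vector along 285° is (sin 285°, cos 285°) = (-0.9659, 0.2588).
Slope in that direction = a·(-0.9659) + b·(0.2588) = 0.52894.
Apparent dip = arctan|0.52894| = 27.88° (true dip is 48.3°, so apparent ≤ true as expected).

27.88°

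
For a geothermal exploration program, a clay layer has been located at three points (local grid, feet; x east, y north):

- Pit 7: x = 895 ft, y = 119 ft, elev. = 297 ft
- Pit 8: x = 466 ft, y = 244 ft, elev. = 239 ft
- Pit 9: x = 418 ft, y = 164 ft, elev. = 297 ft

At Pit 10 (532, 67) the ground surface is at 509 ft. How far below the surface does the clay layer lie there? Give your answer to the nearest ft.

153 ft

Let the plane be z = a·x + b·y + c.
Pit 8−Pit 7: −429a + 125b = −58;  Pit 9−Pit 7: −477a + 45b = 0.
Solving gives a = −0.06473, b = −0.68616.
Then c = 297 − a·895 − b·119 = 436.59.
At (532, 67): z_contact = −34.4 − 46.0 + 436.59 = 356.2 ft.
Depth below ground = 509 − 356.2 = 153 ft.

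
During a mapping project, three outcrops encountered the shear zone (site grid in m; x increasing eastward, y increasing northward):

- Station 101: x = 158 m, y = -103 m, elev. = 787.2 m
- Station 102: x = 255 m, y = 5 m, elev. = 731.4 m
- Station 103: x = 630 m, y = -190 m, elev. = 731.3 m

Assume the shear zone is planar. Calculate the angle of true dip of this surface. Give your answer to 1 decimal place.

21.6°

Two edge vectors: Station 101→Station 102 = (97, 108, -55.8), Station 101→Station 103 = (472, -87, -55.9).
Normal n = (Station 101→Station 102) × (Station 101→Station 103) = (-10891.8, -20915.3, -59415).
So ∂z/∂x = −n_x/n_z = −0.18332 and ∂z/∂y = −n_y/n_z = −0.35202.
Gradient magnitude |∇z| = √(a² + b²) = √(0.03361 + 0.12392) = 0.39689.
True dip = arctan(0.39689) = 21.6°, dipping toward NNE (azimuth ≈ 028°).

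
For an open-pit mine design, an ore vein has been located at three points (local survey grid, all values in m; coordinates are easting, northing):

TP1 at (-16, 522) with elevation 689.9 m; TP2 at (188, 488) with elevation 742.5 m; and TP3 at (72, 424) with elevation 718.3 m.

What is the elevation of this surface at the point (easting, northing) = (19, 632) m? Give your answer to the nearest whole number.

Two edge vectors: TP1→TP2 = (204, -34, 52.6), TP1→TP3 = (88, -98, 28.4).
Normal n = (TP1→TP2) × (TP1→TP3) = (4189.2, -1164.8, -17000).
So ∂z/∂easting = −n_x/n_z = 0.24642 and ∂z/∂northing = −n_y/n_z = −0.06852.
Intercept c from TP1: 689.9 + 3.94 + 35.77 = 729.61.
At (19, 632): z = 4.7 − 43.3 + 729.61 = 691.0 m.

691 m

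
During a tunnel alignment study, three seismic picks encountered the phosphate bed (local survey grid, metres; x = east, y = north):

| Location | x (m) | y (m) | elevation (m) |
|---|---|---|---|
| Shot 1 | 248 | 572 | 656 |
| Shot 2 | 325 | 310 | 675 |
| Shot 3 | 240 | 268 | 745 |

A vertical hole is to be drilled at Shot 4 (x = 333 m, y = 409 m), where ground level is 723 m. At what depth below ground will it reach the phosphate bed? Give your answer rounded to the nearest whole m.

81 m

Let the plane be z = a·x + b·y + c.
Shot 2−Shot 1: 77a − 262b = 19;  Shot 3−Shot 1: −8a − 304b = 89.
Solving gives a = −0.68781, b = −0.27466.
Then c = 656 − a·248 − b·572 = 983.68.
At (333, 409): z_contact = −229.0 − 112.3 + 983.68 = 642.3 m.
Depth below ground = 723 − 642.3 = 81 m.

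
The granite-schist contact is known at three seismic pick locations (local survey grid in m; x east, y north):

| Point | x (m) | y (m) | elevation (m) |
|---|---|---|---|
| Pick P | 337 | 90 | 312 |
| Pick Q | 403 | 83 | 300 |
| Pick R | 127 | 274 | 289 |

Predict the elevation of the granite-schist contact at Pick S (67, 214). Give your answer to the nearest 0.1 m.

Two edge vectors: Pick P→Pick Q = (66, -7, -12), Pick P→Pick R = (-210, 184, -23).
Normal n = (Pick P→Pick Q) × (Pick P→Pick R) = (2369, 4038, 10674).
So ∂z/∂x = −n_x/n_z = −0.22194 and ∂z/∂y = −n_y/n_z = −0.37830.
Intercept c from Pick P: 312 + 74.79 + 34.05 = 420.84.
At (67, 214): z = −14.9 − 81.0 + 420.84 = 325.0 m.

325.0 m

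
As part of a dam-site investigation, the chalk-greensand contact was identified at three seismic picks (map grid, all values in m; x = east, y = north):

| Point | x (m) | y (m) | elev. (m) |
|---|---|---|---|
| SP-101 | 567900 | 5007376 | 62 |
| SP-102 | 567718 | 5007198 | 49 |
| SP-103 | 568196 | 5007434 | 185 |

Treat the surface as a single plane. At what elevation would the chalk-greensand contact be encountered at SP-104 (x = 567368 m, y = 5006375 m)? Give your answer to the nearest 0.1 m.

Let the plane be z = a·x + b·y + c.
SP-102−SP-101: −182a − 178b = −13;  SP-103−SP-101: 296a + 58b = 123.
Solving gives a = 0.501756385, b = −0.439998101.
Then c = 62 − a·567900 − b·5007376 = 1918350.48.
At (567368, 5006375): z = 284680.5 − 2202795.5 + 1918350.48 = 235.5 m.

235.5 m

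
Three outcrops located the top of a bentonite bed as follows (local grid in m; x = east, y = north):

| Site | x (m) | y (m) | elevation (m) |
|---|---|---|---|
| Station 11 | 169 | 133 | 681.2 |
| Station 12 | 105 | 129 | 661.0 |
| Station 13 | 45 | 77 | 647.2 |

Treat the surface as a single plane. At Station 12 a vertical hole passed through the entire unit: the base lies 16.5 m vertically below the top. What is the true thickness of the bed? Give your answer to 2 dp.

Two edge vectors: Station 11→Station 12 = (-64, -4, -20.2), Station 11→Station 13 = (-124, -56, -34).
Normal n = (Station 11→Station 12) × (Station 11→Station 13) = (-995.2, 328.8, 3088).
So ∂z/∂x = −n_x/n_z = 0.32228 and ∂z/∂y = −n_y/n_z = −0.10648.
|∇z| = √(a²+b²) = 0.33941, so dip δ = arctan(0.33941) = 18.75°.
True thickness = vertical thickness × cos δ = 16.5 × cos 18.75° = 15.62 m.

15.62 m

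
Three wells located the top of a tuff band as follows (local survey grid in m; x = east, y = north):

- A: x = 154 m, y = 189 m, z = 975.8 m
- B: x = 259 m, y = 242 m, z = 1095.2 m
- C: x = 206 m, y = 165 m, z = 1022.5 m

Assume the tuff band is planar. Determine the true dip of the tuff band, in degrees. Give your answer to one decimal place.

Let the plane be z = a·x + b·y + c.
B−A: 105a + 53b = 119.4;  C−A: 52a − 24b = 46.7.
Solving gives a = 1.01226, b = 0.24740.
Gradient magnitude |∇z| = √(a² + b²) = √(1.02468 + 0.06121) = 1.04206.
True dip = arctan(1.04206) = 46.2°, dipping toward WSW (azimuth ≈ 256°).

46.2°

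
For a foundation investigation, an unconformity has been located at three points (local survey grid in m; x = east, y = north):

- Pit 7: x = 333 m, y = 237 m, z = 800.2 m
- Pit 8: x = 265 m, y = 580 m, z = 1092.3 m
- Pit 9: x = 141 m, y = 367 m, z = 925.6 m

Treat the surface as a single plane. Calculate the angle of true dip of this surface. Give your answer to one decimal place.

40.0°

Two edge vectors: Pit 7→Pit 8 = (-68, 343, 292.1), Pit 7→Pit 9 = (-192, 130, 125.4).
Normal n = (Pit 7→Pit 8) × (Pit 7→Pit 9) = (5039.2, -47556, 57016).
So ∂z/∂x = −n_x/n_z = −0.08838 and ∂z/∂y = −n_y/n_z = 0.83408.
Gradient magnitude |∇z| = √(a² + b²) = √(0.00781 + 0.69569) = 0.83875.
True dip = arctan(0.83875) = 40.0°, dipping toward S (azimuth ≈ 174°).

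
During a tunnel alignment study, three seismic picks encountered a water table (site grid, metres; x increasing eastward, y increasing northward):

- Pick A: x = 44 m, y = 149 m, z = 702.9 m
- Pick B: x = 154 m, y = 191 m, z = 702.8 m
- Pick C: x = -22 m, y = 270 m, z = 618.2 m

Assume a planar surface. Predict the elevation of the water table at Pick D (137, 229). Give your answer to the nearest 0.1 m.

677.0 m

Let the plane be z = a·x + b·y + c.
Pick B−Pick A: 110a + 42b = −0.1;  Pick C−Pick A: −66a + 121b = −84.7.
Solving gives a = 0.22045, b = −0.57975.
Then c = 702.9 − a·44 − b·149 = 779.58.
At (137, 229): z = 30.2 − 132.8 + 779.58 = 677.0 m.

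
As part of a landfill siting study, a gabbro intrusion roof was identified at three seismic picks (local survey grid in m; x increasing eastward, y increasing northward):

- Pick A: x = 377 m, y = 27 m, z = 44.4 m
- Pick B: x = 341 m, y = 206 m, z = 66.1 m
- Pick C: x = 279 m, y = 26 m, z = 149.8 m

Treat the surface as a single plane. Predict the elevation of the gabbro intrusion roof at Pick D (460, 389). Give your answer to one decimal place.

Two edge vectors: Pick A→Pick B = (-36, 179, 21.7), Pick A→Pick C = (-98, -1, 105.4).
Normal n = (Pick A→Pick B) × (Pick A→Pick C) = (18888.3, 1667.8, 17578).
So ∂z/∂x = −n_x/n_z = −1.07454 and ∂z/∂y = −n_y/n_z = −0.09488.
Intercept c from Pick A: 44.4 + 405.10 + 2.56 = 452.06.
At (460, 389): z = −494.3 − 36.9 + 452.06 = -79.1 m.

-79.1 m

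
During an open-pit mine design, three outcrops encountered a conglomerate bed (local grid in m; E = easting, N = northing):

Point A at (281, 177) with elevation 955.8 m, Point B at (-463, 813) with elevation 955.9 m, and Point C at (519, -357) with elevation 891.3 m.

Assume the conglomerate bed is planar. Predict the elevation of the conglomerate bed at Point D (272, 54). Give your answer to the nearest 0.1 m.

930.3 m

Two edge vectors: Point A→Point B = (-744, 636, 0.1), Point A→Point C = (238, -534, -64.5).
Normal n = (Point A→Point B) × (Point A→Point C) = (-40968.6, -47964.2, 245928).
So ∂z/∂E = −n_x/n_z = 0.16659 and ∂z/∂N = −n_y/n_z = 0.19503.
Intercept c from Point A: 955.8 − 46.81 − 34.52 = 874.47.
At (272, 54): z = 45.3 + 10.5 + 874.47 = 930.3 m.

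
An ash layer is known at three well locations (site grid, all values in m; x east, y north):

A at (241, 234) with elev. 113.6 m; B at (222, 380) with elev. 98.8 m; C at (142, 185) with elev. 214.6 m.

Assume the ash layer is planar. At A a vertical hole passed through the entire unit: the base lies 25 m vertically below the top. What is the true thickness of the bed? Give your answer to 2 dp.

18.24 m

Two edge vectors: A→B = (-19, 146, -14.8), A→C = (-99, -49, 101).
Normal n = (A→B) × (A→C) = (14020.8, 3384.2, 15385).
So ∂z/∂x = −n_x/n_z = −0.91133 and ∂z/∂y = −n_y/n_z = −0.21997.
|∇z| = √(a²+b²) = 0.93750, so dip δ = arctan(0.93750) = 43.15°.
True thickness = vertical thickness × cos δ = 25 × cos 43.15° = 18.24 m.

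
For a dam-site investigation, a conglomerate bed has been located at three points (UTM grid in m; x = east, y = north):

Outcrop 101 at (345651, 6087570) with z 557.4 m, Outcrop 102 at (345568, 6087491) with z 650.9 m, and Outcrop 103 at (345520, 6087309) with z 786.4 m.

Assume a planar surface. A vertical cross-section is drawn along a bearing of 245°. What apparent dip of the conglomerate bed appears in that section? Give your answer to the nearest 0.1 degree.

Two edge vectors: Outcrop 101→Outcrop 102 = (-83, -79, 93.5), Outcrop 101→Outcrop 103 = (-131, -261, 229).
Normal n = (Outcrop 101→Outcrop 102) × (Outcrop 101→Outcrop 103) = (6312.5, 6758.5, 11314).
So ∂z/∂x = −n_x/n_z = −0.55794 and ∂z/∂y = −n_y/n_z = −0.59736.
Unit vector along 245° is (sin 245°, cos 245°) = (-0.9063, -0.4226).
Slope in that direction = a·(-0.9063) + b·(-0.4226) = 0.75812.
Apparent dip = arctan|0.75812| = 37.2° (true dip is 39.3°, so apparent ≤ true as expected).

37.2°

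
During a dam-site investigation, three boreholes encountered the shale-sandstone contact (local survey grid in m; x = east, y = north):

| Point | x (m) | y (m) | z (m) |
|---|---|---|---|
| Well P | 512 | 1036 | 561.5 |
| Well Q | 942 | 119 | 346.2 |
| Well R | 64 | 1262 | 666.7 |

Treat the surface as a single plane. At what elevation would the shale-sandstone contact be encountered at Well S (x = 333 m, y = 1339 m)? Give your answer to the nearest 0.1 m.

638.3 m

Two edge vectors: Well P→Well Q = (430, -917, -215.3), Well P→Well R = (-448, 226, 105.2).
Normal n = (Well P→Well Q) × (Well P→Well R) = (-47810.6, 51218.4, -313636).
So ∂z/∂x = −n_x/n_z = −0.152440 and ∂z/∂y = −n_y/n_z = 0.163305.
Intercept c from Well P: 561.5 + 78.05 − 169.18 = 470.36.
At (333, 1339): z = −50.8 + 218.7 + 470.36 = 638.3 m.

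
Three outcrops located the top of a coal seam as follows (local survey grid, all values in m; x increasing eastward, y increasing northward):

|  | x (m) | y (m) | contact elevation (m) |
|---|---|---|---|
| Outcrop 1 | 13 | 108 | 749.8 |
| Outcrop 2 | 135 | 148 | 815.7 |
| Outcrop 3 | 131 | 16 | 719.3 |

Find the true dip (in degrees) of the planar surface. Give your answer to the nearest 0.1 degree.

Two edge vectors: Outcrop 1→Outcrop 2 = (122, 40, 65.9), Outcrop 1→Outcrop 3 = (118, -92, -30.5).
Normal n = (Outcrop 1→Outcrop 2) × (Outcrop 1→Outcrop 3) = (4842.8, 11497.2, -15944).
So ∂z/∂x = −n_x/n_z = 0.30374 and ∂z/∂y = −n_y/n_z = 0.72110.
Gradient magnitude |∇z| = √(a² + b²) = √(0.09226 + 0.51998) = 0.78246.
True dip = arctan(0.78246) = 38.0°, dipping toward SSW (azimuth ≈ 203°).

38.0°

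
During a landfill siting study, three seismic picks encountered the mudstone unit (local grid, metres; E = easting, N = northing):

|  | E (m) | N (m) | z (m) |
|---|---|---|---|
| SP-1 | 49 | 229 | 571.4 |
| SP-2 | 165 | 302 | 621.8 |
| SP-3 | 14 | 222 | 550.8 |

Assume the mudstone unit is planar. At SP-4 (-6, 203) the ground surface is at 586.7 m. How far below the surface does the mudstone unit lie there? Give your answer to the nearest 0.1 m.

Two edge vectors: SP-1→SP-2 = (116, 73, 50.4), SP-1→SP-3 = (-35, -7, -20.6).
Normal n = (SP-1→SP-2) × (SP-1→SP-3) = (-1151, 625.6, 1743).
So ∂z/∂E = −n_x/n_z = 0.66036 and ∂z/∂N = −n_y/n_z = −0.35892.
Intercept c from SP-1: 571.4 − 32.36 + 82.19 = 621.24.
At (-6, 203): z_contact = −3.96 − 72.86 + 621.24 = 544.41 m.
Depth below ground = 586.7 − 544.41 = 42.3 m.

42.3 m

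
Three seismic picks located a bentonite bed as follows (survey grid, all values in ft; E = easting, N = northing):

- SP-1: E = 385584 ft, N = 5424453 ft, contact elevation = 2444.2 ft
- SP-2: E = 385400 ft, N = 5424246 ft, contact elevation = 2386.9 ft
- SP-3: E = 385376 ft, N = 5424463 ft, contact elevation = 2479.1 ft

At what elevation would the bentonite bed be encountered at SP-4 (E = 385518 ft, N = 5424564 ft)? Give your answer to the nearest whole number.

Let the plane be z = a·E + b·N + c.
SP-2−SP-1: −184a − 207b = −57.3;  SP-3−SP-1: −208a + 10b = 34.9.
Solving gives a = −0.14814906, b = 0.40849964.
Then c = 2444.2 − a·385584 − b·5424453 = −2156319.01.
At (385518, 5424564): z = −57114.1 + 2215932.5 − 2156319.01 = 2499.3 ft.

2499 ft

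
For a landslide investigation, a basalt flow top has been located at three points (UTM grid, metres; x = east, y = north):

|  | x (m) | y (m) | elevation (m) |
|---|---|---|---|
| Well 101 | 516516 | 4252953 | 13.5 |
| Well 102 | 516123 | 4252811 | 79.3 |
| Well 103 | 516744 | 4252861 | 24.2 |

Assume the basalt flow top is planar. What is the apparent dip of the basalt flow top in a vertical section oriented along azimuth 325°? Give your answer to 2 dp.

10.85°

Two edge vectors: Well 101→Well 102 = (-393, -142, 65.8), Well 101→Well 103 = (228, -92, 10.7).
Normal n = (Well 101→Well 102) × (Well 101→Well 103) = (4534.2, 19207.5, 68532).
So ∂z/∂x = −n_x/n_z = −0.06616 and ∂z/∂y = −n_y/n_z = −0.28027.
Unit vector along 325° is (sin 325°, cos 325°) = (-0.5736, 0.8192).
Slope in that direction = a·(-0.5736) + b·(0.8192) = −0.19164.
Apparent dip = arctan|0.19164| = 10.85° (true dip is 16.1°, so apparent ≤ true as expected).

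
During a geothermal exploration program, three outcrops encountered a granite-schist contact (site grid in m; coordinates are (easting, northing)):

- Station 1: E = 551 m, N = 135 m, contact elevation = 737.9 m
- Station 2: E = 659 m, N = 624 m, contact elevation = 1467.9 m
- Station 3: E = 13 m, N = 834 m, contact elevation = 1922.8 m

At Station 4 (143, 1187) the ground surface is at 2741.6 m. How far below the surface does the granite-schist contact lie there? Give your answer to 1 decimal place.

302.5 m

Two edge vectors: Station 1→Station 2 = (108, 489, 730), Station 1→Station 3 = (-538, 699, 1184.9).
Normal n = (Station 1→Station 2) × (Station 1→Station 3) = (69146.1, -520709.2, 338574).
So ∂z/∂E = −n_x/n_z = −0.204227 and ∂z/∂N = −n_y/n_z = 1.537948.
Intercept c from Station 1: 737.9 + 112.53 − 207.62 = 642.81.
At (143, 1187): z_contact = −29.20 + 1825.54 + 642.81 = 2439.15 m.
Depth below ground = 2741.6 − 2439.15 = 302.5 m.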